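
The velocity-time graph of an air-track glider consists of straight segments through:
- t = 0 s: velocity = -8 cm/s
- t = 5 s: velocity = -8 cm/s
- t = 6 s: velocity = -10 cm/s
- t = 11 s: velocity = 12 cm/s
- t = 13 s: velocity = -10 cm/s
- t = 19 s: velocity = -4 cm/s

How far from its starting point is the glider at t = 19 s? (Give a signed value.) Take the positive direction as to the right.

-84 cm

Displacement is the signed area under the v-t curve.
0–5 s: -8 × 5 = -40 cm
5–6 s: ½(-8 + -10)(1) = -9 cm
6–11 s: ½(-10 + 12)(5) = 5 cm
11–13 s: ½(12 + -10)(2) = 2 cm
13–19 s: ½(-10 + -4)(6) = -42 cm
Net displacement = -84 cm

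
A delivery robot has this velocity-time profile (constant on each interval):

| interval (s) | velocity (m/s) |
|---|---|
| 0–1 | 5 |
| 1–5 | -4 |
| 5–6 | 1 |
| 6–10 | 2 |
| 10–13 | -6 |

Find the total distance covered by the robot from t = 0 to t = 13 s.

Distance (not displacement) is the total path length: add the absolute areas under v-t.
0–1 s: |5| × 1 = 5 m
1–5 s: |-4| × 4 = 16 m
5–6 s: |1| × 1 = 1 m
6–10 s: |2| × 4 = 8 m
10–13 s: |-6| × 3 = 18 m
Total distance = 48 m

48 m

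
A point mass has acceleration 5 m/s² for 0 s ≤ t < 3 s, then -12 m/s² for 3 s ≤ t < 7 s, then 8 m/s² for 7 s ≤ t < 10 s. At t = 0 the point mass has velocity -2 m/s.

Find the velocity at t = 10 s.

Δv equals the area under the a-t graph; then v = v₀ + Δv.
0–3 s: 5 × 3 = 15 m/s
3–7 s: -12 × 4 = -48 m/s
7–10 s: 8 × 3 = 24 m/s
Δv = -9 m/s, so v(10) = -2 + (-9) = -11 m/s.

-11 m/s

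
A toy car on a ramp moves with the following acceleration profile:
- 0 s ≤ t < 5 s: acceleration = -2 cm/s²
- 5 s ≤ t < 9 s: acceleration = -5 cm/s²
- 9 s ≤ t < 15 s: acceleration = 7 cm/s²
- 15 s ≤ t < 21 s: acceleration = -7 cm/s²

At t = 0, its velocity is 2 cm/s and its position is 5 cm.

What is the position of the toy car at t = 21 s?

-166 cm

On each constant-a segment, Δv = aΔt and Δx = v₀Δt + ½aΔt²; chain segment to segment.
0–5 s: v starts 2 cm/s; Δx = 2·5 + ½·-2·5² = -15 cm; v ends -8 cm/s.
5–9 s: v starts -8 cm/s; Δx = -8·4 + ½·-5·4² = -72 cm; v ends -28 cm/s.
9–15 s: v starts -28 cm/s; Δx = -28·6 + ½·7·6² = -42 cm; v ends 14 cm/s.
15–21 s: v starts 14 cm/s; Δx = 14·6 + ½·-7·6² = -42 cm; v ends -28 cm/s.
x(21) = 5 + Σ Δx = -166 cm.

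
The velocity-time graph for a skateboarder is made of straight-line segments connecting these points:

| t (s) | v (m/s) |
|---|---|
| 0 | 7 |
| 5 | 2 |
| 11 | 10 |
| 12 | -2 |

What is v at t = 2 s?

5 m/s

On 0–5 s the graph is linear from 7 to 2 m/s: v(2) = 7 + (2 − 7)·(2 − 0)/(5 − 0) = 5 m/s.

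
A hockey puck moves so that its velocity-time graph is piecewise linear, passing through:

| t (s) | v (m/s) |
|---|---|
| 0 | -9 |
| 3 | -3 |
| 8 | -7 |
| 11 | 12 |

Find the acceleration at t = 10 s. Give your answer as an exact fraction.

Acceleration is the slope of the v-t graph on 8–11 s: (12 − -7)/(11 − 8) = 19/3 m/s².

19/3 m/s²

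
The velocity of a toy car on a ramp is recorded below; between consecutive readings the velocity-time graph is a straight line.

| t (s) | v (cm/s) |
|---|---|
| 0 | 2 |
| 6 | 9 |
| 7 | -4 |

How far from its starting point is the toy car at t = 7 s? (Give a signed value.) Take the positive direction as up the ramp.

35.5 cm

Displacement is the signed area under the v-t curve.
0–6 s: ½(2 + 9)(6) = 33 cm
6–7 s: ½(9 + -4)(1) = 2.5 cm
Net displacement = 35.5 cm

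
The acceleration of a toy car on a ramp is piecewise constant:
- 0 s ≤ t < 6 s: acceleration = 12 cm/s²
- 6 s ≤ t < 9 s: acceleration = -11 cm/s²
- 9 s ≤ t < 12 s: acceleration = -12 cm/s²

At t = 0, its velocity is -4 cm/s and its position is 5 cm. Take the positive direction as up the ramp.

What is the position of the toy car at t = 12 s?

On each constant-a segment, Δv = aΔt and Δx = v₀Δt + ½aΔt²; chain segment to segment.
0–6 s: v starts -4 cm/s; Δx = -4·6 + ½·12·6² = 192 cm; v ends 68 cm/s.
6–9 s: v starts 68 cm/s; Δx = 68·3 + ½·-11·3² = 154.5 cm; v ends 35 cm/s.
9–12 s: v starts 35 cm/s; Δx = 35·3 + ½·-12·3² = 51 cm; v ends -1 cm/s.
x(12) = 5 + Σ Δx = 402.5 cm.

402.5 cm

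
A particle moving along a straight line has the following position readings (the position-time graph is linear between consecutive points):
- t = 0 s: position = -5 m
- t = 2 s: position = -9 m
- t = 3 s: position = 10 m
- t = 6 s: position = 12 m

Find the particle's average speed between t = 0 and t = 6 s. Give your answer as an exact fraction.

25/6 m/s

Average speed = (total path length)/(elapsed time); on a piecewise-linear x-t graph the path length is Σ|Δx|.
0–2 s: |Δx| = |-9 − -5| = 4 m
2–3 s: |Δx| = |10 − -9| = 19 m
3–6 s: |Δx| = |12 − 10| = 2 m
Total path = 25 m; average speed = 25/6 = 25/6 m/s.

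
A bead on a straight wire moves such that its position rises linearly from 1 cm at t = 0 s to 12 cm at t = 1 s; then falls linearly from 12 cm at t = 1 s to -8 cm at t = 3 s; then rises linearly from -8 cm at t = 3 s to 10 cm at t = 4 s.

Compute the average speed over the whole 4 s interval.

Average speed = (total path length)/(elapsed time); on a piecewise-linear x-t graph the path length is Σ|Δx|.
0–1 s: |Δx| = |12 − 1| = 11 cm
1–3 s: |Δx| = |-8 − 12| = 20 cm
3–4 s: |Δx| = |10 − -8| = 18 cm
Total path = 49 cm; average speed = 49/4 = 12.25 cm/s.

12.25 cm/s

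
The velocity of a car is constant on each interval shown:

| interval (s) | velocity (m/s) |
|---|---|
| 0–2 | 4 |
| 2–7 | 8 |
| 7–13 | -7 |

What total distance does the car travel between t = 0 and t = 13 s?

Distance (not displacement) is the total path length: add the absolute areas under v-t.
0–2 s: |4| × 2 = 8 m
2–7 s: |8| × 5 = 40 m
7–13 s: |-7| × 6 = 42 m
Total distance = 90 m

90 m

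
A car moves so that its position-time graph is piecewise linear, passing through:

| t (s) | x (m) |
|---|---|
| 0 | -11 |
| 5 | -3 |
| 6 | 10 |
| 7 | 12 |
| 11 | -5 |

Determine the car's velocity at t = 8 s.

-4.25 m/s

Velocity is the slope of the x-t graph on 7–11 s: (-5 − 12)/(11 − 7) = -4.25 m/s.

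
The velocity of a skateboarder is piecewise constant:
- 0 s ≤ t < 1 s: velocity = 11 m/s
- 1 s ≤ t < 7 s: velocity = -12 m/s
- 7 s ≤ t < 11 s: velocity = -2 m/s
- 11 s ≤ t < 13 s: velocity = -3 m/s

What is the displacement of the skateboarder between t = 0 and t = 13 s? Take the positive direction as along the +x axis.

Net displacement equals the area under the velocity-time graph (areas below the axis count negative).
0–1 s: 11 × 1 = 11 m
1–7 s: -12 × 6 = -72 m
7–11 s: -2 × 4 = -8 m
11–13 s: -3 × 2 = -6 m
Net displacement = -75 m

-75 m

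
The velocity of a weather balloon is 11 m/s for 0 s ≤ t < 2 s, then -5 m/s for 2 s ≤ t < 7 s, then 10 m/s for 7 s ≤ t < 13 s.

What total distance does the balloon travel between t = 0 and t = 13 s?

Distance (not displacement) is the total path length: add the absolute areas under v-t.
0–2 s: |11| × 2 = 22 m
2–7 s: |-5| × 5 = 25 m
7–13 s: |10| × 6 = 60 m
Total distance = 107 m

107 m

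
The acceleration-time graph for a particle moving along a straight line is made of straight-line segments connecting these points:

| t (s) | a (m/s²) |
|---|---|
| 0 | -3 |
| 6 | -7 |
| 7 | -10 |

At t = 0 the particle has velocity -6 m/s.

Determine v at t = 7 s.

Δv equals the area under the a-t graph; then v = v₀ + Δv.
0–6 s: ½(-3 + -7)(6) = -30 m/s
6–7 s: ½(-7 + -10)(1) = -8.5 m/s
Δv = -38.5 m/s, so v(7) = -6 + (-38.5) = -44.5 m/s.

-44.5 m/s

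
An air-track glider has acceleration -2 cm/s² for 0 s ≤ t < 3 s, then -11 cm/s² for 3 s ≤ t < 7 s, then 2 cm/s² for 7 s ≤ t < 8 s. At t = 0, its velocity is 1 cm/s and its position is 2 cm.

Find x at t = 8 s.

-160 cm

On each constant-a segment, Δv = aΔt and Δx = v₀Δt + ½aΔt²; chain segment to segment.
0–3 s: v starts 1 cm/s; Δx = 1·3 + ½·-2·3² = -6 cm; v ends -5 cm/s.
3–7 s: v starts -5 cm/s; Δx = -5·4 + ½·-11·4² = -108 cm; v ends -49 cm/s.
7–8 s: v starts -49 cm/s; Δx = -49·1 + ½·2·1² = -48 cm; v ends -47 cm/s.
x(8) = 2 + Σ Δx = -160 cm.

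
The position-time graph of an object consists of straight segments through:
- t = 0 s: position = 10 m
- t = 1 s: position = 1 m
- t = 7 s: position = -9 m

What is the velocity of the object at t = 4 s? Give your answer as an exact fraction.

Velocity is the slope of the x-t graph on 1–7 s: (-9 − 1)/(7 − 1) = -5/3 m/s.

-5/3 m/s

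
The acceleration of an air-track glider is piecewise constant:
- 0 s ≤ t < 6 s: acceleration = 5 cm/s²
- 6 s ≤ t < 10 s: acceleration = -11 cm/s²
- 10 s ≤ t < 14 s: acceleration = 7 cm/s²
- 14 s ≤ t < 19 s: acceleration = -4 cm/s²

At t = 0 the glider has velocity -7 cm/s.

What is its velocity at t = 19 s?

Δv equals the area under the a-t graph; then v = v₀ + Δv.
0–6 s: 5 × 6 = 30 cm/s
6–10 s: -11 × 4 = -44 cm/s
10–14 s: 7 × 4 = 28 cm/s
14–19 s: -4 × 5 = -20 cm/s
Δv = -6 cm/s, so v(19) = -7 + (-6) = -13 cm/s.

-13 cm/s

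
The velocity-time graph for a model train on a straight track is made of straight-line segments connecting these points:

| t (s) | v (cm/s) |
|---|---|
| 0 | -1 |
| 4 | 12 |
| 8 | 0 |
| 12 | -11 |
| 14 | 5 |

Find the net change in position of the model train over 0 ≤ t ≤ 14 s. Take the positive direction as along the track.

Displacement is the signed area under the v-t curve.
0–4 s: ½(-1 + 12)(4) = 22 cm
4–8 s: ½(12 + 0)(4) = 24 cm
8–12 s: ½(0 + -11)(4) = -22 cm
12–14 s: ½(-11 + 5)(2) = -6 cm
Net displacement = 18 cm

18 cm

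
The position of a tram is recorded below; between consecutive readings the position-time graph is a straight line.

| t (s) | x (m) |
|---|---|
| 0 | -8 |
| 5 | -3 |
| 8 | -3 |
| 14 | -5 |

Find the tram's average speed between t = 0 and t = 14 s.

0.5 m/s

Average speed = (total path length)/(elapsed time); on a piecewise-linear x-t graph the path length is Σ|Δx|.
0–5 s: |Δx| = |-3 − -8| = 5 m
5–8 s: |Δx| = |-3 − -3| = 0 m
8–14 s: |Δx| = |-5 − -3| = 2 m
Total path = 7 m; average speed = 7/14 = 0.5 m/s.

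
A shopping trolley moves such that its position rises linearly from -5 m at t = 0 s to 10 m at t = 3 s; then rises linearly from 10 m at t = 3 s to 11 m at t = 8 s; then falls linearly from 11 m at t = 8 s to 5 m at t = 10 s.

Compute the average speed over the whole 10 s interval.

Average speed = (total path length)/(elapsed time); on a piecewise-linear x-t graph the path length is Σ|Δx|.
0–3 s: |Δx| = |10 − -5| = 15 m
3–8 s: |Δx| = |11 − 10| = 1 m
8–10 s: |Δx| = |5 − 11| = 6 m
Total path = 22 m; average speed = 22/10 = 2.2 m/s.

2.2 m/s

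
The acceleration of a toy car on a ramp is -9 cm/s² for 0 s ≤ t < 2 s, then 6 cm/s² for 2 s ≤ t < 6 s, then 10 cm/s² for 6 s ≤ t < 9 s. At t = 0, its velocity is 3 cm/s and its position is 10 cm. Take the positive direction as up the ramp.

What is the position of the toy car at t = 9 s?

On each constant-a segment, Δv = aΔt and Δx = v₀Δt + ½aΔt²; chain segment to segment.
0–2 s: v starts 3 cm/s; Δx = 3·2 + ½·-9·2² = -12 cm; v ends -15 cm/s.
2–6 s: v starts -15 cm/s; Δx = -15·4 + ½·6·4² = -12 cm; v ends 9 cm/s.
6–9 s: v starts 9 cm/s; Δx = 9·3 + ½·10·3² = 72 cm; v ends 39 cm/s.
x(9) = 10 + Σ Δx = 58 cm.

58 cm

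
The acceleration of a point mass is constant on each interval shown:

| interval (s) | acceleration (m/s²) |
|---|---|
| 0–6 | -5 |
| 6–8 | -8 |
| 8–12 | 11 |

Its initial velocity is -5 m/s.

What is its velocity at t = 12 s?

Δv equals the area under the a-t graph; then v = v₀ + Δv.
0–6 s: -5 × 6 = -30 m/s
6–8 s: -8 × 2 = -16 m/s
8–12 s: 11 × 4 = 44 m/s
Δv = -2 m/s, so v(12) = -5 + (-2) = -7 m/s.

-7 m/s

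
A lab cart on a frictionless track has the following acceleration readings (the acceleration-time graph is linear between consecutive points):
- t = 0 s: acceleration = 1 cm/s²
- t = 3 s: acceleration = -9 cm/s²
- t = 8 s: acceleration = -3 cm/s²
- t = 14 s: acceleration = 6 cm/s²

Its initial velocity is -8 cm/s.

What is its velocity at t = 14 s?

-41 cm/s

Δv equals the area under the a-t graph; then v = v₀ + Δv.
0–3 s: ½(1 + -9)(3) = -12 cm/s
3–8 s: ½(-9 + -3)(5) = -30 cm/s
8–14 s: ½(-3 + 6)(6) = 9 cm/s
Δv = -33 cm/s, so v(14) = -8 + (-33) = -41 cm/s.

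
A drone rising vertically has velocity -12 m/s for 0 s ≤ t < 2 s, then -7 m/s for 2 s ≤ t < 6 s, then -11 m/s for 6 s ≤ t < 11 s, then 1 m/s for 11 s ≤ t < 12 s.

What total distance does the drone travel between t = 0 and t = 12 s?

Total distance travelled is ∫|v| dt — sum the magnitudes of each area piece.
0–2 s: |-12| × 2 = 24 m
2–6 s: |-7| × 4 = 28 m
6–11 s: |-11| × 5 = 55 m
11–12 s: |1| × 1 = 1 m
Total distance = 108 m

108 m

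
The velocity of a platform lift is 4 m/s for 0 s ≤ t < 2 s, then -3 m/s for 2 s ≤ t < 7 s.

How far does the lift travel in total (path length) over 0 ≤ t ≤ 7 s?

23 m

Total distance travelled is ∫|v| dt — sum the magnitudes of each area piece.
0–2 s: |4| × 2 = 8 m
2–7 s: |-3| × 5 = 15 m
Total distance = 23 m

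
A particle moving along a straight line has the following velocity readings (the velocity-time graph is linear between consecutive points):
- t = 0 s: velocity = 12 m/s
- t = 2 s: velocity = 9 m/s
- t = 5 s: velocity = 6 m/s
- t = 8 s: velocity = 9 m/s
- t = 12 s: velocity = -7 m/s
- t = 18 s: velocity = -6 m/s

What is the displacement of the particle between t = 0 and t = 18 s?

Net displacement equals the area under the velocity-time graph (areas below the axis count negative).
0–2 s: ½(12 + 9)(2) = 21 m
2–5 s: ½(9 + 6)(3) = 22.5 m
5–8 s: ½(6 + 9)(3) = 22.5 m
8–12 s: ½(9 + -7)(4) = 4 m
12–18 s: ½(-7 + -6)(6) = -39 m
Net displacement = 31 m

31 m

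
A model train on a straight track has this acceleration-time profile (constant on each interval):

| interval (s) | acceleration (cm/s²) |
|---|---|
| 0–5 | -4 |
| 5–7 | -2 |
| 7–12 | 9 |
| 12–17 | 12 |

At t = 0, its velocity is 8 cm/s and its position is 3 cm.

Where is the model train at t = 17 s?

292.5 cm

On each constant-a segment, Δv = aΔt and Δx = v₀Δt + ½aΔt²; chain segment to segment.
0–5 s: v starts 8 cm/s; Δx = 8·5 + ½·-4·5² = -10 cm; v ends -12 cm/s.
5–7 s: v starts -12 cm/s; Δx = -12·2 + ½·-2·2² = -28 cm; v ends -16 cm/s.
7–12 s: v starts -16 cm/s; Δx = -16·5 + ½·9·5² = 32.5 cm; v ends 29 cm/s.
12–17 s: v starts 29 cm/s; Δx = 29·5 + ½·12·5² = 295 cm; v ends 89 cm/s.
x(17) = 3 + Σ Δx = 292.5 cm.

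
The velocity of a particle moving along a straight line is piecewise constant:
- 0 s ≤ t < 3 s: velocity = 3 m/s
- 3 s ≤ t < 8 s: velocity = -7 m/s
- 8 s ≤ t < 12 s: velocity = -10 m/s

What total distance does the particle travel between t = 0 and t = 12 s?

84 m

Distance (not displacement) is the total path length: add the absolute areas under v-t.
0–3 s: |3| × 3 = 9 m
3–8 s: |-7| × 5 = 35 m
8–12 s: |-10| × 4 = 40 m
Total distance = 84 m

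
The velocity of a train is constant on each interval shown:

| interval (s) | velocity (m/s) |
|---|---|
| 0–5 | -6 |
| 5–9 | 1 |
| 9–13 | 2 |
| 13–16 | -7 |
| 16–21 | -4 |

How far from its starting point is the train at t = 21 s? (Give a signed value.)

Displacement is the signed area under the v-t curve.
0–5 s: -6 × 5 = -30 m
5–9 s: 1 × 4 = 4 m
9–13 s: 2 × 4 = 8 m
13–16 s: -7 × 3 = -21 m
16–21 s: -4 × 5 = -20 m
Net displacement = -59 m

-59 m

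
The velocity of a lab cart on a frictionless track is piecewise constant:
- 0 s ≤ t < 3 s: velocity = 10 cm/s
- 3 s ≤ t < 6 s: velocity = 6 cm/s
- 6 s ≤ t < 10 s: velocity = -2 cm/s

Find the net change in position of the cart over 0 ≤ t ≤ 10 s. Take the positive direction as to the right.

Net displacement equals the area under the velocity-time graph (areas below the axis count negative).
0–3 s: 10 × 3 = 30 cm
3–6 s: 6 × 3 = 18 cm
6–10 s: -2 × 4 = -8 cm
Net displacement = 40 cm

40 cm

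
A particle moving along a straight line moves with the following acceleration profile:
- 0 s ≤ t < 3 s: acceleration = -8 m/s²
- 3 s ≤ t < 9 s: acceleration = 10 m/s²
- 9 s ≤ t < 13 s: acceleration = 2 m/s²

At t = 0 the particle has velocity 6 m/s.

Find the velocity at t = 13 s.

Δv equals the area under the a-t graph; then v = v₀ + Δv.
0–3 s: -8 × 3 = -24 m/s
3–9 s: 10 × 6 = 60 m/s
9–13 s: 2 × 4 = 8 m/s
Δv = 44 m/s, so v(13) = 6 + (44) = 50 m/s.

50 m/s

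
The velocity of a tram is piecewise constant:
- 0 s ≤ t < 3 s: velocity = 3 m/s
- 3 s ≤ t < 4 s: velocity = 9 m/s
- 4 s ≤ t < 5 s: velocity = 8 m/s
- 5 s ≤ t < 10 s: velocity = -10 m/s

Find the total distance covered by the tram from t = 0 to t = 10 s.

Distance (not displacement) is the total path length: add the absolute areas under v-t.
0–3 s: |3| × 3 = 9 m
3–4 s: |9| × 1 = 9 m
4–5 s: |8| × 1 = 8 m
5–10 s: |-10| × 5 = 50 m
Total distance = 76 m

76 m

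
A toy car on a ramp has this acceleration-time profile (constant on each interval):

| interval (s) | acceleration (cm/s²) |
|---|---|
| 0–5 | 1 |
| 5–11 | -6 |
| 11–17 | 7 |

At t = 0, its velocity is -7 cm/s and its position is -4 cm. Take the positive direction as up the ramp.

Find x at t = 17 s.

-248.5 cm

On each constant-a segment, Δv = aΔt and Δx = v₀Δt + ½aΔt²; chain segment to segment.
0–5 s: v starts -7 cm/s; Δx = -7·5 + ½·1·5² = -22.5 cm; v ends -2 cm/s.
5–11 s: v starts -2 cm/s; Δx = -2·6 + ½·-6·6² = -120 cm; v ends -38 cm/s.
11–17 s: v starts -38 cm/s; Δx = -38·6 + ½·7·6² = -102 cm; v ends 4 cm/s.
x(17) = -4 + Σ Δx = -248.5 cm.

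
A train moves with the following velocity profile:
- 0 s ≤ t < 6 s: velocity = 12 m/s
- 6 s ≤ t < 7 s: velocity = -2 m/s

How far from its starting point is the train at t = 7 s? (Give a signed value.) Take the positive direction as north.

Displacement is the signed area under the v-t curve.
0–6 s: 12 × 6 = 72 m
6–7 s: -2 × 1 = -2 m
Net displacement = 70 m

70 m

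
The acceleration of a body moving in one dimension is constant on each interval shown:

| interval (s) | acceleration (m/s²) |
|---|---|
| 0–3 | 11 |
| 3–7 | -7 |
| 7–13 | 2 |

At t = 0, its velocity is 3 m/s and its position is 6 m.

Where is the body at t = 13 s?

236.5 m

On each constant-a segment, Δv = aΔt and Δx = v₀Δt + ½aΔt²; chain segment to segment.
0–3 s: v starts 3 m/s; Δx = 3·3 + ½·11·3² = 58.5 m; v ends 36 m/s.
3–7 s: v starts 36 m/s; Δx = 36·4 + ½·-7·4² = 88 m; v ends 8 m/s.
7–13 s: v starts 8 m/s; Δx = 8·6 + ½·2·6² = 84 m; v ends 20 m/s.
x(13) = 6 + Σ Δx = 236.5 m.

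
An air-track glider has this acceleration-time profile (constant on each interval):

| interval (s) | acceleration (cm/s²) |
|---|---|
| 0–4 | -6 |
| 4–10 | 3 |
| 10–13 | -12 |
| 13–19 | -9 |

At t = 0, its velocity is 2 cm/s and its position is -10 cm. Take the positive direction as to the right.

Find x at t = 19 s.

On each constant-a segment, Δv = aΔt and Δx = v₀Δt + ½aΔt²; chain segment to segment.
0–4 s: v starts 2 cm/s; Δx = 2·4 + ½·-6·4² = -40 cm; v ends -22 cm/s.
4–10 s: v starts -22 cm/s; Δx = -22·6 + ½·3·6² = -78 cm; v ends -4 cm/s.
10–13 s: v starts -4 cm/s; Δx = -4·3 + ½·-12·3² = -66 cm; v ends -40 cm/s.
13–19 s: v starts -40 cm/s; Δx = -40·6 + ½·-9·6² = -402 cm; v ends -94 cm/s.
x(19) = -10 + Σ Δx = -596 cm.

-596 cm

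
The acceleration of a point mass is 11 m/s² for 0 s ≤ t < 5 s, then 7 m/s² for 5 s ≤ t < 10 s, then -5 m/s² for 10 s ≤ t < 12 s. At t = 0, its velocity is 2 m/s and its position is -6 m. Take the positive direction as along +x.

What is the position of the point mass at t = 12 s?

On each constant-a segment, Δv = aΔt and Δx = v₀Δt + ½aΔt²; chain segment to segment.
0–5 s: v starts 2 m/s; Δx = 2·5 + ½·11·5² = 147.5 m; v ends 57 m/s.
5–10 s: v starts 57 m/s; Δx = 57·5 + ½·7·5² = 372.5 m; v ends 92 m/s.
10–12 s: v starts 92 m/s; Δx = 92·2 + ½·-5·2² = 174 m; v ends 82 m/s.
x(12) = -6 + Σ Δx = 688 m.

688 m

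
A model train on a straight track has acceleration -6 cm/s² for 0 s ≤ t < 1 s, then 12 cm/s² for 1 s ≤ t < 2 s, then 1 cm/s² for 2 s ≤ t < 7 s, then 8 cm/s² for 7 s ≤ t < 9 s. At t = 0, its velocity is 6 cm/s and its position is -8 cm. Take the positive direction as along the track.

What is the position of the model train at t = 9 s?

123.5 cm

On each constant-a segment, Δv = aΔt and Δx = v₀Δt + ½aΔt²; chain segment to segment.
0–1 s: v starts 6 cm/s; Δx = 6·1 + ½·-6·1² = 3 cm; v ends 0 cm/s.
1–2 s: v starts 0 cm/s; Δx = 0·1 + ½·12·1² = 6 cm; v ends 12 cm/s.
2–7 s: v starts 12 cm/s; Δx = 12·5 + ½·1·5² = 72.5 cm; v ends 17 cm/s.
7–9 s: v starts 17 cm/s; Δx = 17·2 + ½·8·2² = 50 cm; v ends 33 cm/s.
x(9) = -8 + Σ Δx = 123.5 cm.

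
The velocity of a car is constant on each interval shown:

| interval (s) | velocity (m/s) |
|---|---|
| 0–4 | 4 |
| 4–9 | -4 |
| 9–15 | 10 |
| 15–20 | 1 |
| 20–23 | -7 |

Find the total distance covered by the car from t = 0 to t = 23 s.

Distance (not displacement) is the total path length: add the absolute areas under v-t.
0–4 s: |4| × 4 = 16 m
4–9 s: |-4| × 5 = 20 m
9–15 s: |10| × 6 = 60 m
15–20 s: |1| × 5 = 5 m
20–23 s: |-7| × 3 = 21 m
Total distance = 122 m

122 m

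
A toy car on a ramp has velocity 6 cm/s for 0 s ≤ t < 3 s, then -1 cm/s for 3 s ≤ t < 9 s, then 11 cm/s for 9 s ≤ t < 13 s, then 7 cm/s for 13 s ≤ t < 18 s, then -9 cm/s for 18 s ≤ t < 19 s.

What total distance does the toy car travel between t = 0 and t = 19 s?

112 cm

Distance (not displacement) is the total path length: add the absolute areas under v-t.
0–3 s: |6| × 3 = 18 cm
3–9 s: |-1| × 6 = 6 cm
9–13 s: |11| × 4 = 44 cm
13–18 s: |7| × 5 = 35 cm
18–19 s: |-9| × 1 = 9 cm
Total distance = 112 cm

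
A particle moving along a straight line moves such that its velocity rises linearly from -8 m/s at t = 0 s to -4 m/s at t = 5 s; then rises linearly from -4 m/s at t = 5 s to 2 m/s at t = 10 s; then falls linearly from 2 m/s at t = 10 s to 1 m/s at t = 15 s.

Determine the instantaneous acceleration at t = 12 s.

Acceleration is the slope of the v-t graph on 10–15 s: (1 − 2)/(15 − 10) = -0.2 m/s².

-0.2 m/s²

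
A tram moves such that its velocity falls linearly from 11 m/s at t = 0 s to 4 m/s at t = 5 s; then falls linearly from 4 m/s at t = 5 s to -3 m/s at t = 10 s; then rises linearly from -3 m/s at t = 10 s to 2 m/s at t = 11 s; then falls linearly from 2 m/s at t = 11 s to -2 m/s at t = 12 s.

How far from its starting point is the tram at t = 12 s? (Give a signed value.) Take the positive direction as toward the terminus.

39.5 m

Net displacement equals the area under the velocity-time graph (areas below the axis count negative).
0–5 s: ½(11 + 4)(5) = 37.5 m
5–10 s: ½(4 + -3)(5) = 2.5 m
10–11 s: ½(-3 + 2)(1) = -0.5 m
11–12 s: ½(2 + -2)(1) = 0 m
Net displacement = 39.5 m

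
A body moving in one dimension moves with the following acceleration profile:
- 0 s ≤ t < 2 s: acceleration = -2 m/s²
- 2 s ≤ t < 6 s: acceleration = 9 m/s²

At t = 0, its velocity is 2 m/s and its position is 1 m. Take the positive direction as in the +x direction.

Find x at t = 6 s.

On each constant-a segment, Δv = aΔt and Δx = v₀Δt + ½aΔt²; chain segment to segment.
0–2 s: v starts 2 m/s; Δx = 2·2 + ½·-2·2² = 0 m; v ends -2 m/s.
2–6 s: v starts -2 m/s; Δx = -2·4 + ½·9·4² = 64 m; v ends 34 m/s.
x(6) = 1 + Σ Δx = 65 m.

65 m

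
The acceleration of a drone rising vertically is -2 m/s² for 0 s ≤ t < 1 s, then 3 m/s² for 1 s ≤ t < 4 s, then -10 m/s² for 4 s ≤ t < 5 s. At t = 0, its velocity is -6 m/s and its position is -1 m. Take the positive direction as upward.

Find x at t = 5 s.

On each constant-a segment, Δv = aΔt and Δx = v₀Δt + ½aΔt²; chain segment to segment.
0–1 s: v starts -6 m/s; Δx = -6·1 + ½·-2·1² = -7 m; v ends -8 m/s.
1–4 s: v starts -8 m/s; Δx = -8·3 + ½·3·3² = -10.5 m; v ends 1 m/s.
4–5 s: v starts 1 m/s; Δx = 1·1 + ½·-10·1² = -4 m; v ends -9 m/s.
x(5) = -1 + Σ Δx = -22.5 m.

-22.5 m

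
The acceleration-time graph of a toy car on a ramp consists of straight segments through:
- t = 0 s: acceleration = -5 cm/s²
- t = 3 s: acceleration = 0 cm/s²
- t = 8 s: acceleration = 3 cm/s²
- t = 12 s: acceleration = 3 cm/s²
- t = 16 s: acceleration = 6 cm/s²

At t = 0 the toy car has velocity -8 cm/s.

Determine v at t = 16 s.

22 cm/s

Δv equals the area under the a-t graph; then v = v₀ + Δv.
0–3 s: ½(-5 + 0)(3) = -7.5 cm/s
3–8 s: ½(0 + 3)(5) = 7.5 cm/s
8–12 s: 3 × 4 = 12 cm/s
12–16 s: ½(3 + 6)(4) = 18 cm/s
Δv = 30 cm/s, so v(16) = -8 + (30) = 22 cm/s.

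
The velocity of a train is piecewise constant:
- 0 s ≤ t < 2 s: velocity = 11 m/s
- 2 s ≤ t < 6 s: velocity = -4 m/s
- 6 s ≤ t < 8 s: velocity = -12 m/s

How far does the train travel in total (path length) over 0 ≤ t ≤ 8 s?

Distance (not displacement) is the total path length: add the absolute areas under v-t.
0–2 s: |11| × 2 = 22 m
2–6 s: |-4| × 4 = 16 m
6–8 s: |-12| × 2 = 24 m
Total distance = 62 m

62 m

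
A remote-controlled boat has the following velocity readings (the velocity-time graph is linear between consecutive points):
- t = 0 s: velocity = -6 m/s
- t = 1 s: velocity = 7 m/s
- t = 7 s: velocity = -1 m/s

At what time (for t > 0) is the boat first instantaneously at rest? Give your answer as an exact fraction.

v changes sign on 0–1 s (from -6 to 7); the graph is linear there, so v = 0 at t = 0 + (6)·(1 − 0)/(7 − -6) = 6/13 s.

t = 6/13 s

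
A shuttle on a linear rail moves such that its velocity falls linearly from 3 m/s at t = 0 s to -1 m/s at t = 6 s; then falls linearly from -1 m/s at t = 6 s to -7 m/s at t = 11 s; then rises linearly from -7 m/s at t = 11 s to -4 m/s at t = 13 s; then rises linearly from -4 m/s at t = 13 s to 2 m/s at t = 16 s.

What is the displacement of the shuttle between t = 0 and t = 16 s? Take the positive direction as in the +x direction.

Net displacement equals the area under the velocity-time graph (areas below the axis count negative).
0–6 s: ½(3 + -1)(6) = 6 m
6–11 s: ½(-1 + -7)(5) = -20 m
11–13 s: ½(-7 + -4)(2) = -11 m
13–16 s: ½(-4 + 2)(3) = -3 m
Net displacement = -28 m

-28 m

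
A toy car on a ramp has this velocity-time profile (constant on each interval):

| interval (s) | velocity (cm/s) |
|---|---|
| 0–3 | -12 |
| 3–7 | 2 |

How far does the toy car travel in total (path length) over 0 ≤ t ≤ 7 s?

44 cm

Total distance travelled is ∫|v| dt — sum the magnitudes of each area piece.
0–3 s: |-12| × 3 = 36 cm
3–7 s: |2| × 4 = 8 cm
Total distance = 44 cm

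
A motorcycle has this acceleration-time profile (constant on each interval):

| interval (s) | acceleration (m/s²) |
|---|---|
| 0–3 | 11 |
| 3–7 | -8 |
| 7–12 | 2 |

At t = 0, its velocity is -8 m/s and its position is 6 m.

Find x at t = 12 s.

On each constant-a segment, Δv = aΔt and Δx = v₀Δt + ½aΔt²; chain segment to segment.
0–3 s: v starts -8 m/s; Δx = -8·3 + ½·11·3² = 25.5 m; v ends 25 m/s.
3–7 s: v starts 25 m/s; Δx = 25·4 + ½·-8·4² = 36 m; v ends -7 m/s.
7–12 s: v starts -7 m/s; Δx = -7·5 + ½·2·5² = -10 m; v ends 3 m/s.
x(12) = 6 + Σ Δx = 57.5 m.

57.5 m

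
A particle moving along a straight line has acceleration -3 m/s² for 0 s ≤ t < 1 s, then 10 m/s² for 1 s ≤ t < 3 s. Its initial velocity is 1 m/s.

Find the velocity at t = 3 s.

18 m/s

Δv equals the area under the a-t graph; then v = v₀ + Δv.
0–1 s: -3 × 1 = -3 m/s
1–3 s: 10 × 2 = 20 m/s
Δv = 17 m/s, so v(3) = 1 + (17) = 18 m/s.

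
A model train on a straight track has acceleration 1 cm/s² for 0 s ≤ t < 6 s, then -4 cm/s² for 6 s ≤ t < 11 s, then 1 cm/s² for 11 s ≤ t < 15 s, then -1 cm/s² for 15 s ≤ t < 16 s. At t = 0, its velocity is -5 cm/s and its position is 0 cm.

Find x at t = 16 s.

On each constant-a segment, Δv = aΔt and Δx = v₀Δt + ½aΔt²; chain segment to segment.
0–6 s: v starts -5 cm/s; Δx = -5·6 + ½·1·6² = -12 cm; v ends 1 cm/s.
6–11 s: v starts 1 cm/s; Δx = 1·5 + ½·-4·5² = -45 cm; v ends -19 cm/s.
11–15 s: v starts -19 cm/s; Δx = -19·4 + ½·1·4² = -68 cm; v ends -15 cm/s.
15–16 s: v starts -15 cm/s; Δx = -15·1 + ½·-1·1² = -15.5 cm; v ends -16 cm/s.
x(16) = 0 + Σ Δx = -140.5 cm.

-140.5 cm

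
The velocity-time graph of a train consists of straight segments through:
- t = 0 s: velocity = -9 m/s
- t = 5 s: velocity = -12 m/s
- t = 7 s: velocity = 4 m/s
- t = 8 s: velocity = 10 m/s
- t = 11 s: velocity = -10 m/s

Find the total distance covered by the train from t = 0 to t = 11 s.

84.5 m

Total distance travelled is ∫|v| dt — sum the magnitudes of each area piece.
0–5 s: |½(-9 + -12)(5)| = 52.5 m
5–7 s: v = 0 at t = 6.5 s; triangle areas 9 + 1 = 10 m
7–8 s: |½(4 + 10)(1)| = 7 m
8–11 s: v = 0 at t = 9.5 s; triangle areas 7.5 + 7.5 = 15 m
Total distance = 84.5 m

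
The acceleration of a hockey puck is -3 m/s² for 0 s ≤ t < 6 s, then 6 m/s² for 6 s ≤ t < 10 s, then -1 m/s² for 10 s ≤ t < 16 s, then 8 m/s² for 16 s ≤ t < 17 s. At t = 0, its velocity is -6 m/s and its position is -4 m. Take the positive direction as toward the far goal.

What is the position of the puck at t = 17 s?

On each constant-a segment, Δv = aΔt and Δx = v₀Δt + ½aΔt²; chain segment to segment.
0–6 s: v starts -6 m/s; Δx = -6·6 + ½·-3·6² = -90 m; v ends -24 m/s.
6–10 s: v starts -24 m/s; Δx = -24·4 + ½·6·4² = -48 m; v ends 0 m/s.
10–16 s: v starts 0 m/s; Δx = 0·6 + ½·-1·6² = -18 m; v ends -6 m/s.
16–17 s: v starts -6 m/s; Δx = -6·1 + ½·8·1² = -2 m; v ends 2 m/s.
x(17) = -4 + Σ Δx = -162 m.

-162 m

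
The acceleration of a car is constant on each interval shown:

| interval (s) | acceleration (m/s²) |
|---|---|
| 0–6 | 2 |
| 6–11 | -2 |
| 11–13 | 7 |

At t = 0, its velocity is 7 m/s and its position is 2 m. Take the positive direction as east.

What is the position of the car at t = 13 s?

On each constant-a segment, Δv = aΔt and Δx = v₀Δt + ½aΔt²; chain segment to segment.
0–6 s: v starts 7 m/s; Δx = 7·6 + ½·2·6² = 78 m; v ends 19 m/s.
6–11 s: v starts 19 m/s; Δx = 19·5 + ½·-2·5² = 70 m; v ends 9 m/s.
11–13 s: v starts 9 m/s; Δx = 9·2 + ½·7·2² = 32 m; v ends 23 m/s.
x(13) = 2 + Σ Δx = 182 m.

182 m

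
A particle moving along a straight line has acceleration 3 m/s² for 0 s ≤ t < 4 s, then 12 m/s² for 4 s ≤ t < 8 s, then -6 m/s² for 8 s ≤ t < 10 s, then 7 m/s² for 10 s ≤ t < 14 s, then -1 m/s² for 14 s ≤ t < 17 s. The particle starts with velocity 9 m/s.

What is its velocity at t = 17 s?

82 m/s

Δv equals the area under the a-t graph; then v = v₀ + Δv.
0–4 s: 3 × 4 = 12 m/s
4–8 s: 12 × 4 = 48 m/s
8–10 s: -6 × 2 = -12 m/s
10–14 s: 7 × 4 = 28 m/s
14–17 s: -1 × 3 = -3 m/s
Δv = 73 m/s, so v(17) = 9 + (73) = 82 m/s.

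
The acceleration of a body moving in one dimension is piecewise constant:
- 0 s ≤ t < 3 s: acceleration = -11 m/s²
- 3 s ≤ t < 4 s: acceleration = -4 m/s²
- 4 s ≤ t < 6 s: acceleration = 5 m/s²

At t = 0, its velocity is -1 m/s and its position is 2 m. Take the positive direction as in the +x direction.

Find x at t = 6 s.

-152.5 m

On each constant-a segment, Δv = aΔt and Δx = v₀Δt + ½aΔt²; chain segment to segment.
0–3 s: v starts -1 m/s; Δx = -1·3 + ½·-11·3² = -52.5 m; v ends -34 m/s.
3–4 s: v starts -34 m/s; Δx = -34·1 + ½·-4·1² = -36 m; v ends -38 m/s.
4–6 s: v starts -38 m/s; Δx = -38·2 + ½·5·2² = -66 m; v ends -28 m/s.
x(6) = 2 + Σ Δx = -152.5 m.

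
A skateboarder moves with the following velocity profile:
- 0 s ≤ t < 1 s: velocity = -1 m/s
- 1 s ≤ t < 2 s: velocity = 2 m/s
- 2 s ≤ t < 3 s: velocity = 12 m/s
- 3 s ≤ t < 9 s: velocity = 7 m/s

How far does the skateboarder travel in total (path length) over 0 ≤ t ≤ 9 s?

Total distance travelled is ∫|v| dt — sum the magnitudes of each area piece.
0–1 s: |-1| × 1 = 1 m
1–2 s: |2| × 1 = 2 m
2–3 s: |12| × 1 = 12 m
3–9 s: |7| × 6 = 42 m
Total distance = 57 m

57 m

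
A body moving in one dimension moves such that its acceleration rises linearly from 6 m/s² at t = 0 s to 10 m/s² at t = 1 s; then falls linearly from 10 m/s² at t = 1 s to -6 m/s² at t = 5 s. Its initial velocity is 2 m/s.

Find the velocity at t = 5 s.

18 m/s

Δv equals the area under the a-t graph; then v = v₀ + Δv.
0–1 s: ½(6 + 10)(1) = 8 m/s
1–5 s: ½(10 + -6)(4) = 8 m/s
Δv = 16 m/s, so v(5) = 2 + (16) = 18 m/s.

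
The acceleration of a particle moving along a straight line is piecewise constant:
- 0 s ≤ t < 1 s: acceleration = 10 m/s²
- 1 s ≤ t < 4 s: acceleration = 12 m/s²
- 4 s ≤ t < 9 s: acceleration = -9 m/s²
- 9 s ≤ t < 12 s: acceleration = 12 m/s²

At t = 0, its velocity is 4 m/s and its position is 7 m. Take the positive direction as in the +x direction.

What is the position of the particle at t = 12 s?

318.5 m

On each constant-a segment, Δv = aΔt and Δx = v₀Δt + ½aΔt²; chain segment to segment.
0–1 s: v starts 4 m/s; Δx = 4·1 + ½·10·1² = 9 m; v ends 14 m/s.
1–4 s: v starts 14 m/s; Δx = 14·3 + ½·12·3² = 96 m; v ends 50 m/s.
4–9 s: v starts 50 m/s; Δx = 50·5 + ½·-9·5² = 137.5 m; v ends 5 m/s.
9–12 s: v starts 5 m/s; Δx = 5·3 + ½·12·3² = 69 m; v ends 41 m/s.
x(12) = 7 + Σ Δx = 318.5 m.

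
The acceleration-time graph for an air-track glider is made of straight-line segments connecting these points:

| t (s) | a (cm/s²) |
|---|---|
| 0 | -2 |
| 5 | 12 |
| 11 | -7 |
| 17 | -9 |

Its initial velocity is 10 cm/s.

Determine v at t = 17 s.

Δv equals the area under the a-t graph; then v = v₀ + Δv.
0–5 s: ½(-2 + 12)(5) = 25 cm/s
5–11 s: ½(12 + -7)(6) = 15 cm/s
11–17 s: ½(-7 + -9)(6) = -48 cm/s
Δv = -8 cm/s, so v(17) = 10 + (-8) = 2 cm/s.

2 cm/s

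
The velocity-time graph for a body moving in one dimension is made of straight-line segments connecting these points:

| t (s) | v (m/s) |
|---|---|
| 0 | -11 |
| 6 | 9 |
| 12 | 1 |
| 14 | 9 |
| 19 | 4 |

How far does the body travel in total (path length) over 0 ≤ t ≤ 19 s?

Distance (not displacement) is the total path length: add the absolute areas under v-t.
0–6 s: v = 0 at t = 3.3 s; triangle areas 18.15 + 12.15 = 30.3 m
6–12 s: |½(9 + 1)(6)| = 30 m
12–14 s: |½(1 + 9)(2)| = 10 m
14–19 s: |½(9 + 4)(5)| = 32.5 m
Total distance = 102.8 m

102.8 m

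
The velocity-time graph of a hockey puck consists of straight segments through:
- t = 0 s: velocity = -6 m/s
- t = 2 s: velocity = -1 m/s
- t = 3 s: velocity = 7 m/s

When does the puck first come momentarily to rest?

v changes sign on 2–3 s (from -1 to 7); the graph is linear there, so v = 0 at t = 2 + (1)·(3 − 2)/(7 − -1) = 2.125 s.

t = 2.125 s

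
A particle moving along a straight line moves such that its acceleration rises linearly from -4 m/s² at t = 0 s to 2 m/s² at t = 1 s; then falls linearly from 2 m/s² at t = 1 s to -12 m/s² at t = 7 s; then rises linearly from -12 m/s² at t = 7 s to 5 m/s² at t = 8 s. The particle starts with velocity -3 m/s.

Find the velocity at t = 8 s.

-37.5 m/s

Δv equals the area under the a-t graph; then v = v₀ + Δv.
0–1 s: ½(-4 + 2)(1) = -1 m/s
1–7 s: ½(2 + -12)(6) = -30 m/s
7–8 s: ½(-12 + 5)(1) = -3.5 m/s
Δv = -34.5 m/s, so v(8) = -3 + (-34.5) = -37.5 m/s.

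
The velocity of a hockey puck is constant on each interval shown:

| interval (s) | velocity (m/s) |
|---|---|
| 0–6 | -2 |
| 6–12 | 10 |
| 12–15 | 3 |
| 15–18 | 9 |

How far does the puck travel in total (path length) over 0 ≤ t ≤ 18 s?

108 m

Total distance travelled is ∫|v| dt — sum the magnitudes of each area piece.
0–6 s: |-2| × 6 = 12 m
6–12 s: |10| × 6 = 60 m
12–15 s: |3| × 3 = 9 m
15–18 s: |9| × 3 = 27 m
Total distance = 108 m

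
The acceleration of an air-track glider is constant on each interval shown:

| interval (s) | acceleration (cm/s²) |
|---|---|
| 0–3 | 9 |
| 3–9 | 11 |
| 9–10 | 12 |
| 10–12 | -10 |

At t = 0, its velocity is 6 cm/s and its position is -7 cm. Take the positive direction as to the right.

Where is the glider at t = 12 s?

754.5 cm

On each constant-a segment, Δv = aΔt and Δx = v₀Δt + ½aΔt²; chain segment to segment.
0–3 s: v starts 6 cm/s; Δx = 6·3 + ½·9·3² = 58.5 cm; v ends 33 cm/s.
3–9 s: v starts 33 cm/s; Δx = 33·6 + ½·11·6² = 396 cm; v ends 99 cm/s.
9–10 s: v starts 99 cm/s; Δx = 99·1 + ½·12·1² = 105 cm; v ends 111 cm/s.
10–12 s: v starts 111 cm/s; Δx = 111·2 + ½·-10·2² = 202 cm; v ends 91 cm/s.
x(12) = -7 + Σ Δx = 754.5 cm.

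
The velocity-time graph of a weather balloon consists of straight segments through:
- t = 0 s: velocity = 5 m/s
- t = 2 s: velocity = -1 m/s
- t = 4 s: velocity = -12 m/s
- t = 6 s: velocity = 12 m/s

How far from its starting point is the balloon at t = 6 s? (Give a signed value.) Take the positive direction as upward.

-9 m

Net displacement equals the area under the velocity-time graph (areas below the axis count negative).
0–2 s: ½(5 + -1)(2) = 4 m
2–4 s: ½(-1 + -12)(2) = -13 m
4–6 s: ½(-12 + 12)(2) = 0 m
Net displacement = -9 m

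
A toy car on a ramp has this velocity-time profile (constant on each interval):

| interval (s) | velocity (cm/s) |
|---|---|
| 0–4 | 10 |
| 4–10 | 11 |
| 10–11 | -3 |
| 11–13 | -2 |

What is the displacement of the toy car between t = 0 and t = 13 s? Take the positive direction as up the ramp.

Net displacement equals the area under the velocity-time graph (areas below the axis count negative).
0–4 s: 10 × 4 = 40 cm
4–10 s: 11 × 6 = 66 cm
10–11 s: -3 × 1 = -3 cm
11–13 s: -2 × 2 = -4 cm
Net displacement = 99 cm

99 cm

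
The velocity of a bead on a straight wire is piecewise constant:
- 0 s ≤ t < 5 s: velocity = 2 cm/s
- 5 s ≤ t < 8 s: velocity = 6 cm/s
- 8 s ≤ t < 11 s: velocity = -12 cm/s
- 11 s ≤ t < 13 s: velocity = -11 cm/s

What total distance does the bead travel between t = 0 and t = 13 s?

Distance (not displacement) is the total path length: add the absolute areas under v-t.
0–5 s: |2| × 5 = 10 cm
5–8 s: |6| × 3 = 18 cm
8–11 s: |-12| × 3 = 36 cm
11–13 s: |-11| × 2 = 22 cm
Total distance = 86 cm

86 cm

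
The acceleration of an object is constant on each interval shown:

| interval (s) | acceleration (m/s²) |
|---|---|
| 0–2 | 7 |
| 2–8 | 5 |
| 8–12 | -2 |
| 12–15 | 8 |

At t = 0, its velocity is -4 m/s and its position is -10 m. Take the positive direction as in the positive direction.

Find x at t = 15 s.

422 m

On each constant-a segment, Δv = aΔt and Δx = v₀Δt + ½aΔt²; chain segment to segment.
0–2 s: v starts -4 m/s; Δx = -4·2 + ½·7·2² = 6 m; v ends 10 m/s.
2–8 s: v starts 10 m/s; Δx = 10·6 + ½·5·6² = 150 m; v ends 40 m/s.
8–12 s: v starts 40 m/s; Δx = 40·4 + ½·-2·4² = 144 m; v ends 32 m/s.
12–15 s: v starts 32 m/s; Δx = 32·3 + ½·8·3² = 132 m; v ends 56 m/s.
x(15) = -10 + Σ Δx = 422 m.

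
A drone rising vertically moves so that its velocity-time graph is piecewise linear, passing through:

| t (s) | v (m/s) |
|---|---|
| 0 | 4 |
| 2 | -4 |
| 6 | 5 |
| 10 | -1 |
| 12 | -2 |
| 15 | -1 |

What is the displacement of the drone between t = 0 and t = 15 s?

2.5 m

Net displacement equals the area under the velocity-time graph (areas below the axis count negative).
0–2 s: ½(4 + -4)(2) = 0 m
2–6 s: ½(-4 + 5)(4) = 2 m
6–10 s: ½(5 + -1)(4) = 8 m
10–12 s: ½(-1 + -2)(2) = -3 m
12–15 s: ½(-2 + -1)(3) = -4.5 m
Net displacement = 2.5 m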